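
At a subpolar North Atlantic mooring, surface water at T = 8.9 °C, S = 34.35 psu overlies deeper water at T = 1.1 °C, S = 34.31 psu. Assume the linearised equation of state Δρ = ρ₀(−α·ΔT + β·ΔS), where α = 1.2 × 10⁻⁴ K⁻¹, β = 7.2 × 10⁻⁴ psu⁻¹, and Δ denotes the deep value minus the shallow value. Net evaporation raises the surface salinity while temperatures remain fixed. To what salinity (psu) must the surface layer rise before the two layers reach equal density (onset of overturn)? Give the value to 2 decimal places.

Neutral buoyancy requires −α(T_deep − T_surf) + β(S_deep − S_surf′) = 0.
S_surf′ = S_deep − (α/β)·ΔT = 34.31 − (1.2 × 10⁻⁴/7.2 × 10⁻⁴)·(-7.8) = 35.6100 psu.
Increase required: 35.6100 − 34.35 = 1.2600 psu.

35.61 psu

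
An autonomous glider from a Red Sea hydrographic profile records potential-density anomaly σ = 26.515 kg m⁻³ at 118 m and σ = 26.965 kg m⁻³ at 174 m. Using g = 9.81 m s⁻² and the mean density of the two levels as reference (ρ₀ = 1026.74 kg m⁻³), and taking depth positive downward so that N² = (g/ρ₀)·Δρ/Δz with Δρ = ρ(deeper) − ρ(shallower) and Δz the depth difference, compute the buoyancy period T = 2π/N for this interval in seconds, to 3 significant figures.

Δρ = 1026.965 − 1026.515 = 0.450 kg m⁻³ over Δz = 174 − 118 = 56 m.
N² = (9.81/1026.74) × (0.450/56) = 7.6777 × 10⁻⁵ s⁻².
N = √(7.6777 × 10⁻⁵) = 8.7622 × 10⁻³ rad s⁻¹, so T = 2π/N = 717.08 s ≈ 717 s.

717 s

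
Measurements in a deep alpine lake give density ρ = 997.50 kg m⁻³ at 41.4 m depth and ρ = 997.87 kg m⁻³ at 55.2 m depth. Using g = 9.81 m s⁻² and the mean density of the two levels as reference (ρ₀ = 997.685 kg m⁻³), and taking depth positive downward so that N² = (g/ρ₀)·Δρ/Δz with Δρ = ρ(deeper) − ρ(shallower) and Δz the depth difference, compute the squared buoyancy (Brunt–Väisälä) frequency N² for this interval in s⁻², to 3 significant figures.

Δρ = 997.87 − 997.50 = 0.37 kg m⁻³ over Δz = 55.2 − 41.4 = 13.8 m.
N² = (9.81/997.685) × (0.37/13.8) = 2.6363 × 10⁻⁴ s⁻² ≈ 2.64 × 10⁻⁴ s⁻².

2.64 × 10⁻⁴ s⁻²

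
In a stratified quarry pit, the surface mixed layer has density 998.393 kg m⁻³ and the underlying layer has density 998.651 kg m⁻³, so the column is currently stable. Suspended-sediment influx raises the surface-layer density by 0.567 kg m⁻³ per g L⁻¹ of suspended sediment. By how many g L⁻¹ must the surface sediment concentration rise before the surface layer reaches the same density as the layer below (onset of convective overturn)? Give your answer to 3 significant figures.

Density deficit of the surface layer: 998.651 − 998.393 = 0.258 kg m⁻³.
Required change = 0.258 / 0.567 = 0.455 g L⁻¹.

0.455 g L⁻¹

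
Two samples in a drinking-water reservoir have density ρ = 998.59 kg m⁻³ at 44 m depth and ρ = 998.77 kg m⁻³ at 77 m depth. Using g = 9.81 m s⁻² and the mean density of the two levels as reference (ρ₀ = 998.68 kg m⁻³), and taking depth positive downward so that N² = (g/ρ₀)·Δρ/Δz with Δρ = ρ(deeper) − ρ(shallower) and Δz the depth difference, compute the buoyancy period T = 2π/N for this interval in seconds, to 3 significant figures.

Δρ = 998.77 − 998.59 = 0.18 kg m⁻³ over Δz = 77 − 44 = 33 m.
N² = (9.81/998.68) × (0.18/33) = 5.3580 × 10⁻⁵ s⁻².
N = √(5.3580 × 10⁻⁵) = 7.3198 × 10⁻³ rad s⁻¹, so T = 2π/N = 858.38 s ≈ 858 s.

858 s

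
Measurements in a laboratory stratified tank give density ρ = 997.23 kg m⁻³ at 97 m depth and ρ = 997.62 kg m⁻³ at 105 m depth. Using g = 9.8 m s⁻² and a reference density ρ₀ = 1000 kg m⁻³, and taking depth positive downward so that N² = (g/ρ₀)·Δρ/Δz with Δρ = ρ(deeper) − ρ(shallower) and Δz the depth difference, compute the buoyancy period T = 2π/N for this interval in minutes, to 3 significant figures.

4.79 min

Δρ = 997.62 − 997.23 = 0.39 kg m⁻³ over Δz = 105 − 97 = 8 m.
N² = (9.8/1000) × (0.39/8) = 4.7775 × 10⁻⁴ s⁻².
N = √(4.7775 × 10⁻⁴) = 0.021857 rad s⁻¹, so T = 2π/N = 287.47 s = 4.7912 min ≈ 4.79 min.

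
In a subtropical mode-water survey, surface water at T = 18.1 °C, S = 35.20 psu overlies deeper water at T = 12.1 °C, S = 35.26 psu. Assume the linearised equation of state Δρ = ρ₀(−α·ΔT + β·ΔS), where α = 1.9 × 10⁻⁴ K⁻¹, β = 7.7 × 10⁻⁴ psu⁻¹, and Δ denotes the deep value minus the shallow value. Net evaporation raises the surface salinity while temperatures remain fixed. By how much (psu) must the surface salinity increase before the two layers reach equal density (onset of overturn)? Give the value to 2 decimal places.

1.54 psu

Neutral buoyancy requires −α(T_deep − T_surf) + β(S_deep − S_surf′) = 0.
S_surf′ = S_deep − (α/β)·ΔT = 35.26 − (1.9 × 10⁻⁴/7.7 × 10⁻⁴)·(-6.0) = 36.7405 psu.
Increase required: 36.7405 − 35.20 = 1.5405 psu.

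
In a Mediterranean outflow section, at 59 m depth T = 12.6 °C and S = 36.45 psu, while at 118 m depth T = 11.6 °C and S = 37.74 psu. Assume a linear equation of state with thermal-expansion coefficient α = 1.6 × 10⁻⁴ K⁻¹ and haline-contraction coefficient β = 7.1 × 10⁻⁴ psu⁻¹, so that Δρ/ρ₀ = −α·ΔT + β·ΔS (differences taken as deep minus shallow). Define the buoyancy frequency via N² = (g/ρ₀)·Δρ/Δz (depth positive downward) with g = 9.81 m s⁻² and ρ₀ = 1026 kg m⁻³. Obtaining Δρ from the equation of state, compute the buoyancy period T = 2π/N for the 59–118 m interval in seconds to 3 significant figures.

470 s

ΔT = -1.0 K, ΔS = +1.29 psu (deep − shallow).
Δρ/ρ₀ = −αΔT + βΔS = 1.60 × 10⁻⁴ + 9.159 × 10⁻⁴ = 1.0759 × 10⁻³, so Δρ ≈ 1.104 kg m⁻³.
N² = (g/ρ₀)·Δρ/Δz = g·(Δρ/ρ₀)/Δz = 9.81 × 1.0759 × 10⁻³ / 59 = 1.7889 × 10⁻⁴ s⁻².
N = √(1.7889 × 10⁻⁴) = 0.013375 rad s⁻¹ → T = 2π/N = 469.77 s ≈ 470 s.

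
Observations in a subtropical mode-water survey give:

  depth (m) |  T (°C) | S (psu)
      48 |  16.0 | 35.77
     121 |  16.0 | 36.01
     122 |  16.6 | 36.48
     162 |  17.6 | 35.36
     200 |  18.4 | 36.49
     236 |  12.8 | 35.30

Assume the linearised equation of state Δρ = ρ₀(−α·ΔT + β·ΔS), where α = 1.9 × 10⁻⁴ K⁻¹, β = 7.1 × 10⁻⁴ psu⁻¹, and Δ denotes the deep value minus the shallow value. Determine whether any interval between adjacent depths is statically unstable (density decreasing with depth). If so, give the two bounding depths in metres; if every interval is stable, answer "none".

Evaluate Δρ/ρ₀ = −αΔT + βΔS across each adjacent pair:
  48–121 m: −αΔT+βΔS = −(1.9 × 10⁻⁴)(+0.0)+(7.1 × 10⁻⁴)(+0.24) = 1.7 × 10⁻⁴ → stable
  121–122 m: −αΔT+βΔS = −(1.9 × 10⁻⁴)(+0.6)+(7.1 × 10⁻⁴)(+0.47) = 2.2 × 10⁻⁴ → stable
  122–162 m: −αΔT+βΔS = −(1.9 × 10⁻⁴)(+1.0)+(7.1 × 10⁻⁴)(-1.12) = -9.9 × 10⁻⁴ → UNSTABLE
  162–200 m: −αΔT+βΔS = −(1.9 × 10⁻⁴)(+0.8)+(7.1 × 10⁻⁴)(+1.13) = 6.5 × 10⁻⁴ → stable
  200–236 m: −αΔT+βΔS = −(1.9 × 10⁻⁴)(-5.6)+(7.1 × 10⁻⁴)(-1.19) = 2.2 × 10⁻⁴ → stable
The 122–162 m interval has Δρ < 0: lighter water underlies denser water.

122–162 m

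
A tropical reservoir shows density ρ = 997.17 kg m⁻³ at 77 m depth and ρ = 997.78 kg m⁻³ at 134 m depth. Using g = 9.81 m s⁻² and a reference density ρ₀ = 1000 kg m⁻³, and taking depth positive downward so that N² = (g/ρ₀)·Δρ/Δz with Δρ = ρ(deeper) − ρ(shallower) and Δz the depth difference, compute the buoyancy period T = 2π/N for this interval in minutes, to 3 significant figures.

10.2 min

Δρ = 997.78 − 997.17 = 0.61 kg m⁻³ over Δz = 134 − 77 = 57 m.
N² = (9.81/1000) × (0.61/57) = 1.0498 × 10⁻⁴ s⁻².
N = √(1.0498 × 10⁻⁴) = 0.010246 rad s⁻¹, so T = 2π/N = 613.23 s = 10.220 min ≈ 10.2 min.
A positive N² confirms static stability across the interval.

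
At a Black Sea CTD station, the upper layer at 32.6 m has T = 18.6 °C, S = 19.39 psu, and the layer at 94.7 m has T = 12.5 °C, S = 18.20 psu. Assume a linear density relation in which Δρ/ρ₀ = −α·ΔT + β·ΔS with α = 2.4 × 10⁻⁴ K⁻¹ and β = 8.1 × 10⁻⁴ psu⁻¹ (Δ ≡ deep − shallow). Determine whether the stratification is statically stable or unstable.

stable

ΔT = 12.5 − 18.6 = -6.1 K and ΔS = 18.20 − 19.39 = -1.19 psu (deep − shallow).
−αΔT = 1.464 × 10⁻³; βΔS = -9.639 × 10⁻⁴; sum Δρ/ρ₀ = 5.001 × 10⁻⁴.
Δρ/ρ₀ > 0, so Δρ > 0: deeper water is denser → statically stable.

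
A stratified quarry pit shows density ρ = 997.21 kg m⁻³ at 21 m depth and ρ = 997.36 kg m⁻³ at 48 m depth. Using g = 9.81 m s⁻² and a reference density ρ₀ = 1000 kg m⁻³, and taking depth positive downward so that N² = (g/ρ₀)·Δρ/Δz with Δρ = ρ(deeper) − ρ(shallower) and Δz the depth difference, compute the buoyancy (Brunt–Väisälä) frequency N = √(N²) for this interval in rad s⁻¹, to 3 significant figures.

7.38 × 10⁻³ rad s⁻¹

Δρ = 997.36 − 997.21 = 0.15 kg m⁻³ over Δz = 48 − 21 = 27 m.
N² = (9.81/1000) × (0.15/27) = 5.4500 × 10⁻⁵ s⁻².
N = √(5.4500 × 10⁻⁵) = 7.3824 × 10⁻³ rad s⁻¹ ≈ 7.38 × 10⁻³ rad s⁻¹.
Since Δρ > 0 the layer is stably stratified.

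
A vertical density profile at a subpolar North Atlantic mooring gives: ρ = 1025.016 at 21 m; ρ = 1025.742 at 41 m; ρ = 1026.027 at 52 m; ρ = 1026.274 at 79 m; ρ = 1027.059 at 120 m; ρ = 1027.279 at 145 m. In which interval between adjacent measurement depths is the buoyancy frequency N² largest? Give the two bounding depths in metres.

21–41 m

Compute the density gradient over each adjacent pair:
  21–41 m: Δρ/Δz = 0.726/20 = 0.036 kg m⁻⁴
  41–52 m: Δρ/Δz = 0.285/11 = 0.026 kg m⁻⁴
  52–79 m: Δρ/Δz = 0.247/27 = 9.1 × 10⁻³ kg m⁻⁴
  79–120 m: Δρ/Δz = 0.785/41 = 0.019 kg m⁻⁴
  120–145 m: Δρ/Δz = 0.220/25 = 8.8 × 10⁻³ kg m⁻⁴
The largest gradient is in the 21–41 m interval — the pycnocline.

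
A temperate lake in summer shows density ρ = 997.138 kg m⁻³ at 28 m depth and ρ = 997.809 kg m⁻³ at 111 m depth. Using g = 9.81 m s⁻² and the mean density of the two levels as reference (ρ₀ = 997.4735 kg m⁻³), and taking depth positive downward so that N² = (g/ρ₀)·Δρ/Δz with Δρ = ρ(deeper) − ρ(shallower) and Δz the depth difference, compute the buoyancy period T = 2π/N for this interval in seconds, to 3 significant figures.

705 s

Δρ = 997.809 − 997.138 = 0.671 kg m⁻³ over Δz = 111 − 28 = 83 m.
N² = (9.81/997.4735) × (0.671/83) = 7.9508 × 10⁻⁵ s⁻².
N = √(7.9508 × 10⁻⁵) = 8.9167 × 10⁻³ rad s⁻¹, so T = 2π/N = 704.65 s ≈ 705 s.
Since Δρ > 0 the layer is stably stratified.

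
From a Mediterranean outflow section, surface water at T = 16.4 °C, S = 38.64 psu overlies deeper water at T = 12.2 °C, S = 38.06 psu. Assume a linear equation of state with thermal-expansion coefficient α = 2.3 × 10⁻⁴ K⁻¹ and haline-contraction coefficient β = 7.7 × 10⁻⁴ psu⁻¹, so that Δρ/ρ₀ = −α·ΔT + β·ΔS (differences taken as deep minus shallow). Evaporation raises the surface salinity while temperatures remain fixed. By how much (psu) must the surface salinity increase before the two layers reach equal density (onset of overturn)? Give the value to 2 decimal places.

0.67 psu

Neutral buoyancy requires −α(T_deep − T_surf) + β(S_deep − S_surf′) = 0.
S_surf′ = S_deep − (α/β)·ΔT = 38.06 − (2.3 × 10⁻⁴/7.7 × 10⁻⁴)·(-4.2) = 39.3145 psu.
Increase required: 39.3145 − 38.64 = 0.6745 psu.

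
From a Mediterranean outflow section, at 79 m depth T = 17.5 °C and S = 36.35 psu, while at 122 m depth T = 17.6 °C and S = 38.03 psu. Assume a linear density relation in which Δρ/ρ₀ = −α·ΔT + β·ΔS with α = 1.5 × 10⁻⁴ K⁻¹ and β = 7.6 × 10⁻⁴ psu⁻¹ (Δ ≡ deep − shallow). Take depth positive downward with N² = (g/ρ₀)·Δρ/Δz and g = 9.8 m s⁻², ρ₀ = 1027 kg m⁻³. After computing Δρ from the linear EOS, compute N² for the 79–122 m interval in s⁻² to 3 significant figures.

ΔT = +0.1 K, ΔS = +1.68 psu (deep − shallow).
Δρ/ρ₀ = −αΔT + βΔS = -1.50 × 10⁻⁵ + 1.2768 × 10⁻³ = 1.2618 × 10⁻³, so Δρ ≈ 1.296 kg m⁻³.
N² = (g/ρ₀)·Δρ/Δz = g·(Δρ/ρ₀)/Δz = 9.8 × 1.2618 × 10⁻³ / 43 = 2.8757 × 10⁻⁴ s⁻² ≈ 2.88 × 10⁻⁴ s⁻².

2.88 × 10⁻⁴ s⁻²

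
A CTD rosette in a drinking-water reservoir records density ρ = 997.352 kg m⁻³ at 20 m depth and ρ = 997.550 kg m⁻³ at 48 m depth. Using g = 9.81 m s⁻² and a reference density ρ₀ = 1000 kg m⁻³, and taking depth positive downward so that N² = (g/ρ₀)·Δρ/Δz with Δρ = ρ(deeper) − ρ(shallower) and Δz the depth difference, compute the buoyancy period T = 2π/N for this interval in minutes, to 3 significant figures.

12.6 min

Δρ = 997.550 − 997.352 = 0.198 kg m⁻³ over Δz = 48 − 20 = 28 m.
N² = (9.81/1000) × (0.198/28) = 6.9371 × 10⁻⁵ s⁻².
N = √(6.9371 × 10⁻⁵) = 8.3289 × 10⁻³ rad s⁻¹, so T = 2π/N = 754.38 s = 12.573 min ≈ 12.6 min.
N² > 0, so the interval is statically stable.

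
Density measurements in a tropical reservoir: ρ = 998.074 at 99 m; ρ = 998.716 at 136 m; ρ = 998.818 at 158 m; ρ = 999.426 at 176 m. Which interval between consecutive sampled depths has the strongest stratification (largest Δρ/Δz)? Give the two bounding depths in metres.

Compute the density gradient over each adjacent pair:
  99–136 m: Δρ/Δz = 0.642/37 = 0.017 kg m⁻⁴
  136–158 m: Δρ/Δz = 0.102/22 = 4.6 × 10⁻³ kg m⁻⁴
  158–176 m: Δρ/Δz = 0.608/18 = 0.034 kg m⁻⁴
The largest gradient is in the 158–176 m interval — the pycnocline.

158–176 m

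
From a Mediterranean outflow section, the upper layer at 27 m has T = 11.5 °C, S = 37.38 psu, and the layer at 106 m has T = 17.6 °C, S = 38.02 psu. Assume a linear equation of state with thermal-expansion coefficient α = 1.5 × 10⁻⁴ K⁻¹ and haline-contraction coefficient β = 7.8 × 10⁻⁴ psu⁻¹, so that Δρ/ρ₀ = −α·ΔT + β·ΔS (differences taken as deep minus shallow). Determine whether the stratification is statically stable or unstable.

unstable

ΔT = 17.6 − 11.5 = +6.1 K and ΔS = 38.02 − 37.38 = +0.64 psu (deep − shallow).
−αΔT = -9.15 × 10⁻⁴; βΔS = 4.992 × 10⁻⁴; sum Δρ/ρ₀ = -4.158 × 10⁻⁴.
Δρ/ρ₀ < 0, so Δρ < 0: deeper water is lighter → statically unstable; the column would overturn.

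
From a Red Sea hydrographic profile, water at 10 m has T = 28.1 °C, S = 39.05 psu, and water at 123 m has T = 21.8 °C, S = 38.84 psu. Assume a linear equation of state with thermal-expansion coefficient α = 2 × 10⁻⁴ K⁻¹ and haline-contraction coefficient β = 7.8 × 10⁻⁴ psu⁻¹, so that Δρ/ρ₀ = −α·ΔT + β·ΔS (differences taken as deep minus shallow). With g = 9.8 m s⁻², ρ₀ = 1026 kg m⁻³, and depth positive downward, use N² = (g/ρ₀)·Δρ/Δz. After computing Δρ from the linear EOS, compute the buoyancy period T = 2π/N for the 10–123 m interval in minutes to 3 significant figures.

ΔT = -6.3 K, ΔS = -0.21 psu (deep − shallow).
Δρ/ρ₀ = −αΔT + βΔS = 1.26 × 10⁻³ − 1.638 × 10⁻⁴ = 1.0962 × 10⁻³, so Δρ ≈ 1.125 kg m⁻³.
N² = (g/ρ₀)·Δρ/Δz = g·(Δρ/ρ₀)/Δz = 9.8 × 1.0962 × 10⁻³ / 113 = 9.5069 × 10⁻⁵ s⁻².
N = √(9.5069 × 10⁻⁵) = 9.7503 × 10⁻³ rad s⁻¹ → T = 2π/N = 644.41 s = 10.740 min ≈ 10.7 min.

10.7 min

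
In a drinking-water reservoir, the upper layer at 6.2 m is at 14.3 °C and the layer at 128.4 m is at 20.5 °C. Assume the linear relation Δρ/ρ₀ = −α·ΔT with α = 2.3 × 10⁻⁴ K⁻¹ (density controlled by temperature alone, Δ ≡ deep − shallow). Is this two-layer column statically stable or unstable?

unstable

ΔT = 20.5 − 14.3 = +6.2 K, so Δρ/ρ₀ = −αΔT = -1.426 × 10⁻³.
Δρ/ρ₀ < 0, so Δρ < 0: deeper water is lighter → statically unstable; the column would overturn.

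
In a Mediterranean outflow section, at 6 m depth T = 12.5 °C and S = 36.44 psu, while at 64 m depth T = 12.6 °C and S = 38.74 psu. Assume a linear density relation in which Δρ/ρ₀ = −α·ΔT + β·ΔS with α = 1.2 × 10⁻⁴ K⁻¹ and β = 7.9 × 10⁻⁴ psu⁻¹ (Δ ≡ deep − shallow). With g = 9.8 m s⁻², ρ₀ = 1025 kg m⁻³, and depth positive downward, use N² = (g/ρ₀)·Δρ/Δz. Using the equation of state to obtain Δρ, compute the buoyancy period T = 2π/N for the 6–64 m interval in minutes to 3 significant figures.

ΔT = +0.1 K, ΔS = +2.30 psu (deep − shallow).
Δρ/ρ₀ = −αΔT + βΔS = -1.20 × 10⁻⁵ + 1.817 × 10⁻³ = 1.805 × 10⁻³, so Δρ ≈ 1.850 kg m⁻³.
N² = (g/ρ₀)·Δρ/Δz = g·(Δρ/ρ₀)/Δz = 9.8 × 1.805 × 10⁻³ / 58 = 3.0498 × 10⁻⁴ s⁻².
N = √(3.0498 × 10⁻⁴) = 0.017464 rad s⁻¹ → T = 2π/N = 359.78 s = 5.9963 min ≈ 6.00 min.

6.00 min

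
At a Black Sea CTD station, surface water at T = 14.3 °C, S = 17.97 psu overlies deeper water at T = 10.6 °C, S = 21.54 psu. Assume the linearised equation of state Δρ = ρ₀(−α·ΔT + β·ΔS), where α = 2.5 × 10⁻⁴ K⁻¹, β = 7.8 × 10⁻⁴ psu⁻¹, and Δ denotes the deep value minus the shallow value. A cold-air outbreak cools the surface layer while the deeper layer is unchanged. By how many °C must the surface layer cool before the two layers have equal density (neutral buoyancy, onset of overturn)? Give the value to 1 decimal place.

14.8 °C

Neutral buoyancy requires Δρ = 0, i.e. −α(T_deep − T_surf′) + β(S_deep − S_surf) = 0.
T_surf′ = T_deep − (β/α)·ΔS = 10.6 − (7.8 × 10⁻⁴/2.5 × 10⁻⁴)·(+3.57) = -0.538 °C.
Cooling required: 14.3 − (-0.538) = 14.838 °C.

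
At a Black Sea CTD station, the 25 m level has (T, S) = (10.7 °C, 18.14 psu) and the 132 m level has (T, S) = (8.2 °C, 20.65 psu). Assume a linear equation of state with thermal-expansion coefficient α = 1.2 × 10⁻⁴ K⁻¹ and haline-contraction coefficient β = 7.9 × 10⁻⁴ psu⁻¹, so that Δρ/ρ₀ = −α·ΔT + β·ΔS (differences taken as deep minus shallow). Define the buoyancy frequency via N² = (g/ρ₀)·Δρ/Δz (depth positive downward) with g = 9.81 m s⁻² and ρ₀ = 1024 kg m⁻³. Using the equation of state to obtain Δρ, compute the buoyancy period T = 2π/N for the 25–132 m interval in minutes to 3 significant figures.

ΔT = -2.5 K, ΔS = +2.51 psu (deep − shallow).
Δρ/ρ₀ = −αΔT + βΔS = 3.00 × 10⁻⁴ + 1.9829 × 10⁻³ = 2.2829 × 10⁻³, so Δρ ≈ 2.338 kg m⁻³.
N² = (g/ρ₀)·Δρ/Δz = g·(Δρ/ρ₀)/Δz = 9.81 × 2.2829 × 10⁻³ / 107 = 2.0930 × 10⁻⁴ s⁻².
N = √(2.0930 × 10⁻⁴) = 0.014467 rad s⁻¹ → T = 2π/N = 434.31 s = 7.2385 min ≈ 7.24 min.

7.24 min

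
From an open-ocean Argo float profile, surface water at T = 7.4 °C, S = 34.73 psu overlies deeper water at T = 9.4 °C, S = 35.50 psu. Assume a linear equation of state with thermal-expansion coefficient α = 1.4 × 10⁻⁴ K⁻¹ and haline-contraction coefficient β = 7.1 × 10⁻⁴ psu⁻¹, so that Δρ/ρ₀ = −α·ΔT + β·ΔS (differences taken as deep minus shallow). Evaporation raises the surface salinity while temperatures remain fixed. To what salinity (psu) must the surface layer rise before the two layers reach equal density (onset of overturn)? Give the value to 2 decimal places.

35.11 psu

Neutral buoyancy requires −α(T_deep − T_surf) + β(S_deep − S_surf′) = 0.
S_surf′ = S_deep − (α/β)·ΔT = 35.50 − (1.4 × 10⁻⁴/7.1 × 10⁻⁴)·(+2.0) = 35.1056 psu.
Increase required: 35.1056 − 34.73 = 0.3756 psu.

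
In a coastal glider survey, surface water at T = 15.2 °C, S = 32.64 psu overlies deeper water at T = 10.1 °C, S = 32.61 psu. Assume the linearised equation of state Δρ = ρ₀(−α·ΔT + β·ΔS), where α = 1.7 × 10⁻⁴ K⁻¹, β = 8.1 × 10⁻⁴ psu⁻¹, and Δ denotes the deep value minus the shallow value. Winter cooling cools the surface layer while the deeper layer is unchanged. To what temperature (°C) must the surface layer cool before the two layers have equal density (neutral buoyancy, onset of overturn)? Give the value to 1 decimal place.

10.2 °C

Neutral buoyancy requires Δρ = 0, i.e. −α(T_deep − T_surf′) + β(S_deep − S_surf) = 0.
T_surf′ = T_deep − (β/α)·ΔS = 10.1 − (8.1 × 10⁻⁴/1.7 × 10⁻⁴)·(-0.03) = 10.243 °C.
Cooling required: 15.2 − (10.243) = 4.957 °C.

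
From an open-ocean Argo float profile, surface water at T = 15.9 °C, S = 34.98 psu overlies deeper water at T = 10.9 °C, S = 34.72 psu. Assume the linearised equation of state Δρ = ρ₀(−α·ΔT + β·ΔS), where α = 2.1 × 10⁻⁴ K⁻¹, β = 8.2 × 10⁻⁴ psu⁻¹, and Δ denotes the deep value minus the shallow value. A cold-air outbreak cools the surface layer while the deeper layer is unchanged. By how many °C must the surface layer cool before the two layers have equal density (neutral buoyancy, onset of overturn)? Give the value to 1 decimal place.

4.0 °C

Neutral buoyancy requires Δρ = 0, i.e. −α(T_deep − T_surf′) + β(S_deep − S_surf) = 0.
T_surf′ = T_deep − (β/α)·ΔS = 10.9 − (8.2 × 10⁻⁴/2.1 × 10⁻⁴)·(-0.26) = 11.915 °C.
Cooling required: 15.9 − (11.915) = 3.985 °C.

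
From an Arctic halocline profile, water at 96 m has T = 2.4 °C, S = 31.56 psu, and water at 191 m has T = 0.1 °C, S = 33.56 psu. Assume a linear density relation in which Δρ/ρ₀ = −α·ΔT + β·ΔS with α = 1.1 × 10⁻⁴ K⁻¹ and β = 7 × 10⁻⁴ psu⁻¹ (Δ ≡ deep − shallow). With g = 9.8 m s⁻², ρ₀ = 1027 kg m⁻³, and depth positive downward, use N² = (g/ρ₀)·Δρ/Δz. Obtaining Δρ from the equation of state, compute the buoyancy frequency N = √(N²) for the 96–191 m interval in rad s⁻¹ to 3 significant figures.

ΔT = -2.3 K, ΔS = +2.00 psu (deep − shallow).
Δρ/ρ₀ = −αΔT + βΔS = 2.53 × 10⁻⁴ + 1.40 × 10⁻³ = 1.653 × 10⁻³, so Δρ ≈ 1.698 kg m⁻³.
N² = (g/ρ₀)·Δρ/Δz = g·(Δρ/ρ₀)/Δz = 9.8 × 1.653 × 10⁻³ / 95 = 1.7052 × 10⁻⁴ s⁻².
N = √(1.7052 × 10⁻⁴) = 0.013058 rad s⁻¹ ≈ 0.0131 rad s⁻¹.

0.0131 rad s⁻¹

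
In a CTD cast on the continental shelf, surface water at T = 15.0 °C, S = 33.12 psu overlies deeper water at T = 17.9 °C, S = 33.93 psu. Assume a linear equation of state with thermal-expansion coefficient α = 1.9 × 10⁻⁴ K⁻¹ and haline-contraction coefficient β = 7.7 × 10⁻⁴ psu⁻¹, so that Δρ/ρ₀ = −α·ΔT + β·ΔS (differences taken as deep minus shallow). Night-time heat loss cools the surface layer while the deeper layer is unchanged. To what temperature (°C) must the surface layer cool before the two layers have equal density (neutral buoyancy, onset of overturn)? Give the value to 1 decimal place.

14.6 °C

Neutral buoyancy requires Δρ = 0, i.e. −α(T_deep − T_surf′) + β(S_deep − S_surf) = 0.
T_surf′ = T_deep − (β/α)·ΔS = 17.9 − (7.7 × 10⁻⁴/1.9 × 10⁻⁴)·(+0.81) = 14.617 °C.
Cooling required: 15.0 − (14.617) = 0.383 °C.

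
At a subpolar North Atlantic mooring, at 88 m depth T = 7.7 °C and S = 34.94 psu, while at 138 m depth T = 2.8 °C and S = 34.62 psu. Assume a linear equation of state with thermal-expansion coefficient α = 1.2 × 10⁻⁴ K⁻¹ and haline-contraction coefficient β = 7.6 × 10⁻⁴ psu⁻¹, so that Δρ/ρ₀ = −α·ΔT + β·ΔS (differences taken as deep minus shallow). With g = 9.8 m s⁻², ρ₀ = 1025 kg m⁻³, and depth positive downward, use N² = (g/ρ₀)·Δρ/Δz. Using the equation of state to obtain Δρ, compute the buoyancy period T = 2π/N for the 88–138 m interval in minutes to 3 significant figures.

12.7 min

ΔT = -4.9 K, ΔS = -0.32 psu (deep − shallow).
Δρ/ρ₀ = −αΔT + βΔS = 5.88 × 10⁻⁴ − 2.432 × 10⁻⁴ = 3.448 × 10⁻⁴, so Δρ ≈ 0.3534 kg m⁻³.
N² = (g/ρ₀)·Δρ/Δz = g·(Δρ/ρ₀)/Δz = 9.8 × 3.448 × 10⁻⁴ / 50 = 6.7581 × 10⁻⁵ s⁻².
N = √(6.7581 × 10⁻⁵) = 8.2208 × 10⁻³ rad s⁻¹ → T = 2π/N = 764.30 s = 12.738 min ≈ 12.7 min.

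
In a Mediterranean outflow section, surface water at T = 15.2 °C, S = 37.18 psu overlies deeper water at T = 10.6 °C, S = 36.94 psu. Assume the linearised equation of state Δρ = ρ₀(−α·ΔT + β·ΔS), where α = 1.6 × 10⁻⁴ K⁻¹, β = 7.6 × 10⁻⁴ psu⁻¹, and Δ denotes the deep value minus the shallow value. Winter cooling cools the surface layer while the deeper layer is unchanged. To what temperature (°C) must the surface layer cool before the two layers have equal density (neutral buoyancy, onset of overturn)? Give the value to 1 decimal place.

11.7 °C

Neutral buoyancy requires Δρ = 0, i.e. −α(T_deep − T_surf′) + β(S_deep − S_surf) = 0.
T_surf′ = T_deep − (β/α)·ΔS = 10.6 − (7.6 × 10⁻⁴/1.6 × 10⁻⁴)·(-0.24) = 11.740 °C.
Cooling required: 15.2 − (11.740) = 3.460 °C.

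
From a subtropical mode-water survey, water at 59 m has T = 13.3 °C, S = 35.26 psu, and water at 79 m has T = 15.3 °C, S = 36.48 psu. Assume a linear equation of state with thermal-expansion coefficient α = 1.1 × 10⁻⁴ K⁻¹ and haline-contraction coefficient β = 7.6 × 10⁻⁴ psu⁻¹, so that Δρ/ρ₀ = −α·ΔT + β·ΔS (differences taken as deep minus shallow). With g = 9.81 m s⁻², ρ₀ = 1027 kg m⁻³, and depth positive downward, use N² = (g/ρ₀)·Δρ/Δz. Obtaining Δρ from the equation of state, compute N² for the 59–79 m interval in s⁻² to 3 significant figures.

3.47 × 10⁻⁴ s⁻²

ΔT = +2.0 K, ΔS = +1.22 psu (deep − shallow).
Δρ/ρ₀ = −αΔT + βΔS = -2.20 × 10⁻⁴ + 9.272 × 10⁻⁴ = 7.072 × 10⁻⁴, so Δρ ≈ 0.7263 kg m⁻³.
N² = (g/ρ₀)·Δρ/Δz = g·(Δρ/ρ₀)/Δz = 9.81 × 7.072 × 10⁻⁴ / 20 = 3.4688 × 10⁻⁴ s⁻² ≈ 3.47 × 10⁻⁴ s⁻².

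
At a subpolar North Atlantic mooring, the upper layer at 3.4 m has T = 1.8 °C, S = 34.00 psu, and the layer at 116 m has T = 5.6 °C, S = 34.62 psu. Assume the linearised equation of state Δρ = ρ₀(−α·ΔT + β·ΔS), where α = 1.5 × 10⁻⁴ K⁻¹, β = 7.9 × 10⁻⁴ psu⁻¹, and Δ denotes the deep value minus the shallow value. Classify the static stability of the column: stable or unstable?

unstable

ΔT = 5.6 − 1.8 = +3.8 K and ΔS = 34.62 − 34.00 = +0.62 psu (deep − shallow).
−αΔT = -5.70 × 10⁻⁴; βΔS = 4.898 × 10⁻⁴; sum Δρ/ρ₀ = -8.02 × 10⁻⁵.
Δρ/ρ₀ < 0, so Δρ < 0: deeper water is lighter → statically unstable; the column would overturn.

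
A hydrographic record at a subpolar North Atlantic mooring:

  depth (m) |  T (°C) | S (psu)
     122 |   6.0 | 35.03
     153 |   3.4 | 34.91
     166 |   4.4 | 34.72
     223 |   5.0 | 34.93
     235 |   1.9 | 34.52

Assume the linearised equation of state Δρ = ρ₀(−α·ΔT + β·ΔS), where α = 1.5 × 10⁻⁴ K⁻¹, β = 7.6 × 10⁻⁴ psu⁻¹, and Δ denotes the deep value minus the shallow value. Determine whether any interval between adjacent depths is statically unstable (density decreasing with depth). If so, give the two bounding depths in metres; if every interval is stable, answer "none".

153–166 m

Evaluate Δρ/ρ₀ = −αΔT + βΔS across each adjacent pair:
  122–153 m: −αΔT+βΔS = −(1.5 × 10⁻⁴)(-2.6)+(7.6 × 10⁻⁴)(-0.12) = 3.0 × 10⁻⁴ → stable
  153–166 m: −αΔT+βΔS = −(1.5 × 10⁻⁴)(+1.0)+(7.6 × 10⁻⁴)(-0.19) = -2.9 × 10⁻⁴ → UNSTABLE
  166–223 m: −αΔT+βΔS = −(1.5 × 10⁻⁴)(+0.6)+(7.6 × 10⁻⁴)(+0.21) = 7.0 × 10⁻⁵ → stable
  223–235 m: −αΔT+βΔS = −(1.5 × 10⁻⁴)(-3.1)+(7.6 × 10⁻⁴)(-0.41) = 1.5 × 10⁻⁴ → stable
The 153–166 m interval has Δρ < 0: lighter water underlies denser water.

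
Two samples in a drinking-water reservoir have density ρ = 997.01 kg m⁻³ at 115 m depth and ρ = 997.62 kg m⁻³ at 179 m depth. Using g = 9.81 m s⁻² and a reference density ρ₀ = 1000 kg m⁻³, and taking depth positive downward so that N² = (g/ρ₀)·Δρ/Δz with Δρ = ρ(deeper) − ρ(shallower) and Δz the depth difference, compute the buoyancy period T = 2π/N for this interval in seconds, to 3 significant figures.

650 s

Δρ = 997.62 − 997.01 = 0.61 kg m⁻³ over Δz = 179 − 115 = 64 m.
N² = (9.81/1000) × (0.61/64) = 9.3502 × 10⁻⁵ s⁻².
N = √(9.3502 × 10⁻⁵) = 9.6696 × 10⁻³ rad s⁻¹, so T = 2π/N = 649.79 s ≈ 650 s.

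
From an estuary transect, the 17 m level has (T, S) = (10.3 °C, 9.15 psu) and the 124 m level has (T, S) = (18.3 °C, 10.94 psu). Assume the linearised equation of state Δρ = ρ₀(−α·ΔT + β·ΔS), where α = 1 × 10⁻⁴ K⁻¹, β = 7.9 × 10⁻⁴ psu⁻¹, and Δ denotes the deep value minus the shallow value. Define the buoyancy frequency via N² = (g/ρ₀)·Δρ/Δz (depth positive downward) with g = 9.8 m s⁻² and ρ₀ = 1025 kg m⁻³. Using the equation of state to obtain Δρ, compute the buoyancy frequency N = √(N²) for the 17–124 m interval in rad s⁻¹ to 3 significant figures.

ΔT = +8.0 K, ΔS = +1.79 psu (deep − shallow).
Δρ/ρ₀ = −αΔT + βΔS = -8.00 × 10⁻⁴ + 1.4141 × 10⁻³ = 6.141 × 10⁻⁴, so Δρ ≈ 0.6295 kg m⁻³.
N² = (g/ρ₀)·Δρ/Δz = g·(Δρ/ρ₀)/Δz = 9.8 × 6.141 × 10⁻⁴ / 107 = 5.6245 × 10⁻⁵ s⁻².
N = √(5.6245 × 10⁻⁵) = 7.4997 × 10⁻³ rad s⁻¹ ≈ 7.50 × 10⁻³ rad s⁻¹.

7.50 × 10⁻³ rad s⁻¹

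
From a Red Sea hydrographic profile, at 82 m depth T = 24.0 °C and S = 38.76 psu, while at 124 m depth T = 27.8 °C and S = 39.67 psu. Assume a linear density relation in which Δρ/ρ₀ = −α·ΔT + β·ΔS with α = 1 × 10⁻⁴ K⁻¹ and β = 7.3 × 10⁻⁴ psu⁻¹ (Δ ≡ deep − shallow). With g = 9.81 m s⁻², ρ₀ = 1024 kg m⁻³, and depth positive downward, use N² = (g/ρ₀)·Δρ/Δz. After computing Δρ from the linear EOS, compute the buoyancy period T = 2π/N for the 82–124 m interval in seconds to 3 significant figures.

771 s

ΔT = +3.8 K, ΔS = +0.91 psu (deep − shallow).
Δρ/ρ₀ = −αΔT + βΔS = -3.80 × 10⁻⁴ + 6.643 × 10⁻⁴ = 2.843 × 10⁻⁴, so Δρ ≈ 0.2911 kg m⁻³.
N² = (g/ρ₀)·Δρ/Δz = g·(Δρ/ρ₀)/Δz = 9.81 × 2.843 × 10⁻⁴ / 42 = 6.6404 × 10⁻⁵ s⁻².
N = √(6.6404 × 10⁻⁵) = 8.1489 × 10⁻³ rad s⁻¹ → T = 2π/N = 771.05 s ≈ 771 s.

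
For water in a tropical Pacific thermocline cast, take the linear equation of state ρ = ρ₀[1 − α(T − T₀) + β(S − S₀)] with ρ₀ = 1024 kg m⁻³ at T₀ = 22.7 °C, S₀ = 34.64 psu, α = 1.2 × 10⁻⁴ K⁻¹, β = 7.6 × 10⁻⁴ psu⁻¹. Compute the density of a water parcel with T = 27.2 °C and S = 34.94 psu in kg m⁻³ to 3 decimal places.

T − T₀ = +4.5 K, S − S₀ = +0.30 psu.
Bracket = 1 − α·(+4.5) + β·(+0.30) = 1 + (-3.12 × 10⁻⁴) = 0.9996880.
ρ = 1024 × 0.9996880 = 1023.681 kg m⁻³.

1023.681 kg m⁻³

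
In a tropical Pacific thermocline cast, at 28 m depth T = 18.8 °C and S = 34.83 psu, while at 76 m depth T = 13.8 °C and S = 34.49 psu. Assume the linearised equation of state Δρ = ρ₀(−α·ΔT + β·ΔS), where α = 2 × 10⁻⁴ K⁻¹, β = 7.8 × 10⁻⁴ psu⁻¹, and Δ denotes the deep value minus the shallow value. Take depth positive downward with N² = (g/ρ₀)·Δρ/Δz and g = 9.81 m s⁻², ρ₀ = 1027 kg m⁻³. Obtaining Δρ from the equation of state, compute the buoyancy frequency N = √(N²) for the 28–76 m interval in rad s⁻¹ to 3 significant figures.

ΔT = -5.0 K, ΔS = -0.34 psu (deep − shallow).
Δρ/ρ₀ = −αΔT + βΔS = 1.00 × 10⁻³ − 2.652 × 10⁻⁴ = 7.348 × 10⁻⁴, so Δρ ≈ 0.7546 kg m⁻³.
N² = (g/ρ₀)·Δρ/Δz = g·(Δρ/ρ₀)/Δz = 9.81 × 7.348 × 10⁻⁴ / 48 = 1.5017 × 10⁻⁴ s⁻².
N = √(1.5017 × 10⁻⁴) = 0.012254 rad s⁻¹ ≈ 0.0123 rad s⁻¹.

0.0123 rad s⁻¹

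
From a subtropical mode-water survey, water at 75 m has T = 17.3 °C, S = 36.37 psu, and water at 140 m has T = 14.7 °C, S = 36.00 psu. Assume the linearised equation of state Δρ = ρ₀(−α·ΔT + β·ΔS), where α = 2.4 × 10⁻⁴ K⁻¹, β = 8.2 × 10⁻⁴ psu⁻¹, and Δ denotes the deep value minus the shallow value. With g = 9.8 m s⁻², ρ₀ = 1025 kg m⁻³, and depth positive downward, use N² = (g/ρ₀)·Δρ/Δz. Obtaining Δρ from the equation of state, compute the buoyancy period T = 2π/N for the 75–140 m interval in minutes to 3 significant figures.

ΔT = -2.6 K, ΔS = -0.37 psu (deep − shallow).
Δρ/ρ₀ = −αΔT + βΔS = 6.24 × 10⁻⁴ − 3.034 × 10⁻⁴ = 3.206 × 10⁻⁴, so Δρ ≈ 0.3286 kg m⁻³.
N² = (g/ρ₀)·Δρ/Δz = g·(Δρ/ρ₀)/Δz = 9.8 × 3.206 × 10⁻⁴ / 65 = 4.8337 × 10⁻⁵ s⁻².
N = √(4.8337 × 10⁻⁵) = 6.9525 × 10⁻³ rad s⁻¹ → T = 2π/N = 903.73 s = 15.062 min ≈ 15.1 min.

15.1 min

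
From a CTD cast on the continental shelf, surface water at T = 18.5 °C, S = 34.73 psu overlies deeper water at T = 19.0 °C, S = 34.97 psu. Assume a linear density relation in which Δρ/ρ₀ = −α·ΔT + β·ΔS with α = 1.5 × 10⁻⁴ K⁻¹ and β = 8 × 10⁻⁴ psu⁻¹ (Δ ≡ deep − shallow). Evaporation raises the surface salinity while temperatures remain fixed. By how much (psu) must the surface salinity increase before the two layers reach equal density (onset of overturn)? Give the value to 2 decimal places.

Neutral buoyancy requires −α(T_deep − T_surf) + β(S_deep − S_surf′) = 0.
S_surf′ = S_deep − (α/β)·ΔT = 34.97 − (1.5 × 10⁻⁴/8 × 10⁻⁴)·(+0.5) = 34.8762 psu.
Increase required: 34.8762 − 34.73 = 0.1462 psu.

0.15 psu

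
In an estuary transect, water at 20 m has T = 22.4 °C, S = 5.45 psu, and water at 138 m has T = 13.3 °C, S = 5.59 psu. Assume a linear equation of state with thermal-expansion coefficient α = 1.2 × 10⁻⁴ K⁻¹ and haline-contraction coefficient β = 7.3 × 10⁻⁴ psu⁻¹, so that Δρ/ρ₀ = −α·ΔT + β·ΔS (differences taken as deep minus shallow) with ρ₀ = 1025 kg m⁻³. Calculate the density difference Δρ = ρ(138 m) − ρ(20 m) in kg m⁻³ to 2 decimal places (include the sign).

+1.22 kg m⁻³

ΔT = -9.1 K, ΔS = +0.14 psu (deep − shallow).
Δρ/ρ₀ = −(1.2 × 10⁻⁴)(-9.1) + (7.3 × 10⁻⁴)(+0.14) = 1.1942 × 10⁻³.
Δρ = 1025 × (1.1942 × 10⁻³) = +1.22 kg m⁻³.
Positive Δρ: denser below, stable.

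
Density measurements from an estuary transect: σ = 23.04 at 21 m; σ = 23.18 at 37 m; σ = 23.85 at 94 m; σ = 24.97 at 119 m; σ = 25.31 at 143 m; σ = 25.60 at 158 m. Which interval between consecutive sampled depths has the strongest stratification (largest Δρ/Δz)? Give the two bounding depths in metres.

Compute the density gradient over each adjacent pair:
  21–37 m: Δρ/Δz = 0.14/16 = 8.8 × 10⁻³ kg m⁻⁴
  37–94 m: Δρ/Δz = 0.67/57 = 0.012 kg m⁻⁴
  94–119 m: Δρ/Δz = 1.12/25 = 0.045 kg m⁻⁴
  119–143 m: Δρ/Δz = 0.34/24 = 0.014 kg m⁻⁴
  143–158 m: Δρ/Δz = 0.29/15 = 0.019 kg m⁻⁴
The largest gradient is in the 94–119 m interval — the pycnocline.

94–119 m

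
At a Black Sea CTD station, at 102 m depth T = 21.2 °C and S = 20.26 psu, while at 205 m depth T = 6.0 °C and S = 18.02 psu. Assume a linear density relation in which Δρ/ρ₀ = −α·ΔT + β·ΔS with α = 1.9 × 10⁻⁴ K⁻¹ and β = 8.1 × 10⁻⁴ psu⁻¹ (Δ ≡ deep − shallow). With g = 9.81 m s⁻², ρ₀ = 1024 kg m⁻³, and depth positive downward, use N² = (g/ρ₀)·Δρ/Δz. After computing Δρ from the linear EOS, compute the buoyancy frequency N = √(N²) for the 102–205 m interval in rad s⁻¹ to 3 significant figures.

0.0101 rad s⁻¹

ΔT = -15.2 K, ΔS = -2.24 psu (deep − shallow).
Δρ/ρ₀ = −αΔT + βΔS = 2.888 × 10⁻³ − 1.8144 × 10⁻³ = 1.0736 × 10⁻³, so Δρ ≈ 1.099 kg m⁻³.
N² = (g/ρ₀)·Δρ/Δz = g·(Δρ/ρ₀)/Δz = 9.81 × 1.0736 × 10⁻³ / 103 = 1.0225 × 10⁻⁴ s⁻².
N = √(1.0225 × 10⁻⁴) = 0.010112 rad s⁻¹ ≈ 0.0101 rad s⁻¹.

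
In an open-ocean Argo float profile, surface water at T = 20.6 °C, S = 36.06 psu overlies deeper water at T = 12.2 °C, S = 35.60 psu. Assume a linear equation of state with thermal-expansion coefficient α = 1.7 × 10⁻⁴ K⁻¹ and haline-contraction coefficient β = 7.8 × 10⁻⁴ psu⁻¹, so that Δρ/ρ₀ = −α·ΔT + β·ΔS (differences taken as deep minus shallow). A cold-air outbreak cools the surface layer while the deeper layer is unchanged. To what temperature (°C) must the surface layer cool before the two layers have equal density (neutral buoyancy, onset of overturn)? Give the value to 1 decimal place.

Neutral buoyancy requires Δρ = 0, i.e. −α(T_deep − T_surf′) + β(S_deep − S_surf) = 0.
T_surf′ = T_deep − (β/α)·ΔS = 12.2 − (7.8 × 10⁻⁴/1.7 × 10⁻⁴)·(-0.46) = 14.311 °C.
Cooling required: 20.6 − (14.311) = 6.289 °C.

14.3 °C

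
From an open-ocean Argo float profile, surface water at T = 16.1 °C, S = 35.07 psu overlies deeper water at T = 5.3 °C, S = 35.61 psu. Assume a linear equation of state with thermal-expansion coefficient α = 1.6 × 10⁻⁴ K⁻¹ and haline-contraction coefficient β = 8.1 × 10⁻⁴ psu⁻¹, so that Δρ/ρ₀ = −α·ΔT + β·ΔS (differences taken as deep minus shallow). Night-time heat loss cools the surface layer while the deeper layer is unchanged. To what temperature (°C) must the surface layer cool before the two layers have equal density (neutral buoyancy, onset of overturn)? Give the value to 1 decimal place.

2.6 °C

Neutral buoyancy requires Δρ = 0, i.e. −α(T_deep − T_surf′) + β(S_deep − S_surf) = 0.
T_surf′ = T_deep − (β/α)·ΔS = 5.3 − (8.1 × 10⁻⁴/1.6 × 10⁻⁴)·(+0.54) = 2.566 °C.
Cooling required: 16.1 − (2.566) = 13.534 °C.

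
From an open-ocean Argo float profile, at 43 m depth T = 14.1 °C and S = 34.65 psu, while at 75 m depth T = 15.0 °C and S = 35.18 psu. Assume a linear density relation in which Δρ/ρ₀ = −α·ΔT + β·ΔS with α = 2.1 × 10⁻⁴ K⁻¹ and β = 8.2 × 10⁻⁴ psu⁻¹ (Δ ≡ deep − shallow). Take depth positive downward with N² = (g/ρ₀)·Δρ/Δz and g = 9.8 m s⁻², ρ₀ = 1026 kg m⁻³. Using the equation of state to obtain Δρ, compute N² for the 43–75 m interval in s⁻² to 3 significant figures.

ΔT = +0.9 K, ΔS = +0.53 psu (deep − shallow).
Δρ/ρ₀ = −αΔT + βΔS = -1.89 × 10⁻⁴ + 4.346 × 10⁻⁴ = 2.456 × 10⁻⁴, so Δρ ≈ 0.2520 kg m⁻³.
N² = (g/ρ₀)·Δρ/Δz = g·(Δρ/ρ₀)/Δz = 9.8 × 2.456 × 10⁻⁴ / 32 = 7.5215 × 10⁻⁵ s⁻² ≈ 7.52 × 10⁻⁵ s⁻².

7.52 × 10⁻⁵ s⁻²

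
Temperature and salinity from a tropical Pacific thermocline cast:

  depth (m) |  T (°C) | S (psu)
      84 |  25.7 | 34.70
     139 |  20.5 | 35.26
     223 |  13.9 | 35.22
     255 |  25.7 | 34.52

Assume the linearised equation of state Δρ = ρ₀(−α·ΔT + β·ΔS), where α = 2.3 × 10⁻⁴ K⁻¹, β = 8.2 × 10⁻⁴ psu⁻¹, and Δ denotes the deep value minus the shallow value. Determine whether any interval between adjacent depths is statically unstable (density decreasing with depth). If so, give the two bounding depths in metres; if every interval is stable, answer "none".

223–255 m

Evaluate Δρ/ρ₀ = −αΔT + βΔS across each adjacent pair:
  84–139 m: −αΔT+βΔS = −(2.3 × 10⁻⁴)(-5.2)+(8.2 × 10⁻⁴)(+0.56) = 1.7 × 10⁻³ → stable
  139–223 m: −αΔT+βΔS = −(2.3 × 10⁻⁴)(-6.6)+(8.2 × 10⁻⁴)(-0.04) = 1.5 × 10⁻³ → stable
  223–255 m: −αΔT+βΔS = −(2.3 × 10⁻⁴)(+11.8)+(8.2 × 10⁻⁴)(-0.70) = -3.3 × 10⁻³ → UNSTABLE
The 223–255 m interval has Δρ < 0: lighter water underlies denser water.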